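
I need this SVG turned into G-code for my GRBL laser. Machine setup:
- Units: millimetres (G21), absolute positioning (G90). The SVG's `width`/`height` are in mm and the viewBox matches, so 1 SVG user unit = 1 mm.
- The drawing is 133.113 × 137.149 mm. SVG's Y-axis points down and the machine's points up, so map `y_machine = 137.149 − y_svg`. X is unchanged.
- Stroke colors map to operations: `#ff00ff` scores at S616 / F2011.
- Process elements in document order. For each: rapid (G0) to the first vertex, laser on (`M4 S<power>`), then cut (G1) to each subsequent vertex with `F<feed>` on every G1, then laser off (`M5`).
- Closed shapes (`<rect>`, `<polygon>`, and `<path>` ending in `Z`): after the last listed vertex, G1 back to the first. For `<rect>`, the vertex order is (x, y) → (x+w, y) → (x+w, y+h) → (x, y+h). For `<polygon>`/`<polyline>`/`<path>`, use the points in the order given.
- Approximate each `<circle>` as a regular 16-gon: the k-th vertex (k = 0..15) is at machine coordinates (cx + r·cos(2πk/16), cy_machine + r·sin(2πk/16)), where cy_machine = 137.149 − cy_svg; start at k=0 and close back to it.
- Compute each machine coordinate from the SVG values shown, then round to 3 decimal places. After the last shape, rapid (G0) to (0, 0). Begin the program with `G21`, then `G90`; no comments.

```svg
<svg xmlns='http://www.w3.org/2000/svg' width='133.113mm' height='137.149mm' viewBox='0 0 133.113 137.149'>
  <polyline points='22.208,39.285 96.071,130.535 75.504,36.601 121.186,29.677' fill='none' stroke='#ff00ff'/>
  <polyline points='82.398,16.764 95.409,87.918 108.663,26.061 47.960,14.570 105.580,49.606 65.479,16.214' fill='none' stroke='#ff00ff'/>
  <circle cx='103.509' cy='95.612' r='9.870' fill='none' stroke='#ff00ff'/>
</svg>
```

viewBox `0 0 133.113 137.149` with mm width/height → 1 unit = 1 mm. Flip: y_m = 137.149 − y_svg.

**Shape 1** — `<polyline>` open polyline, stroke `#ff00ff` → score (S616, F2011). Machine vertices: (22.208,97.864) → (96.071,6.614) → (75.504,100.548) → (121.186,107.472). Open path.

**Shape 2** — `<polyline>` open polyline, stroke `#ff00ff` → score (S616, F2011). Machine vertices: (82.398,120.385) → (95.409,49.231) → (108.663,111.088) → (47.960,122.579) → (105.580,87.543) → (65.479,120.935). Open path.

**Shape 3** — `<circle>` circle, stroke `#ff00ff` → score (S616, F2011). Machine vertices: (113.379,41.537) → (112.628,45.314) → (110.488,48.516) → (107.286,50.656) → (103.509,51.407) → (99.732,50.656) → (96.530,48.516) → (94.390,45.314) → (93.639,41.537) → (94.390,37.760) → (96.530,34.558) → (99.732,32.418) → (103.509,31.667) → (107.286,32.418) → (110.488,34.558) → (112.628,37.760) → (113.379,41.537). Closed: final G1 returns to the first vertex.

G21
G90
G0 X22.208 Y97.864
M4 S616
G1 X96.071 Y6.614 F2011
G1 X75.504 Y100.548 F2011
G1 X121.186 Y107.472 F2011
M5
G0 X82.398 Y120.385
M4 S616
G1 X95.409 Y49.231 F2011
G1 X108.663 Y111.088 F2011
G1 X47.960 Y122.579 F2011
G1 X105.580 Y87.543 F2011
G1 X65.479 Y120.935 F2011
M5
G0 X113.379 Y41.537
M4 S616
G1 X112.628 Y45.314 F2011
G1 X110.488 Y48.516 F2011
G1 X107.286 Y50.656 F2011
G1 X103.509 Y51.407 F2011
G1 X99.732 Y50.656 F2011
G1 X96.530 Y48.516 F2011
G1 X94.390 Y45.314 F2011
G1 X93.639 Y41.537 F2011
G1 X94.390 Y37.760 F2011
G1 X96.530 Y34.558 F2011
G1 X99.732 Y32.418 F2011
G1 X103.509 Y31.667 F2011
G1 X107.286 Y32.418 F2011
G1 X110.488 Y34.558 F2011
G1 X112.628 Y37.760 F2011
G1 X113.379 Y41.537 F2011
M5
G0 X0.000 Y0.000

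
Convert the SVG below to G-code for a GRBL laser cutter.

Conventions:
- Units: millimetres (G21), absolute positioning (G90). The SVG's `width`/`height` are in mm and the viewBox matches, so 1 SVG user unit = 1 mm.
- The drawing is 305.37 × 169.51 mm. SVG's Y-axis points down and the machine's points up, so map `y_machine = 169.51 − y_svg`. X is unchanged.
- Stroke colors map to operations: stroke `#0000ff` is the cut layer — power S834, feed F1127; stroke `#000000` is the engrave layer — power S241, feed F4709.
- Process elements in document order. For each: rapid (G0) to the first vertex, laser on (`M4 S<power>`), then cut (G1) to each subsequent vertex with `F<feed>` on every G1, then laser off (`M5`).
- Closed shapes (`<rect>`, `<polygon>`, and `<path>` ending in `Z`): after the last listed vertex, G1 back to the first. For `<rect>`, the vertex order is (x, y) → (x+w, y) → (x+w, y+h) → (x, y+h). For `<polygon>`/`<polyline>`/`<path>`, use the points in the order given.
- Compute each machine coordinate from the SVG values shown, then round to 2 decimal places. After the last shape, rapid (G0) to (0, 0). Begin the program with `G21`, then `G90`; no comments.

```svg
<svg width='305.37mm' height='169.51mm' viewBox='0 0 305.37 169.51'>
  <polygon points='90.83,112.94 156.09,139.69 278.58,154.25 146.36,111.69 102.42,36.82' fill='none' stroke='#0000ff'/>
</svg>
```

viewBox `0 0 305.37 169.51` with mm width/height → 1 unit = 1 mm. Flip: y_m = 169.51 − y_svg.

**Shape 1** — `<polygon>` closed polygon, stroke `#0000ff` → cut (S834, F1127). Machine vertices: (90.83,56.57) → (156.09,29.82) → (278.58,15.26) → (146.36,57.82) → (102.42,132.69) → (90.83,56.57). Closed: final G1 returns to the first vertex.

G21
G90
G0 X90.83 Y56.57
M4 S834
G1 X156.09 Y29.82 F1127
G1 X278.58 Y15.26 F1127
G1 X146.36 Y57.82 F1127
G1 X102.42 Y132.69 F1127
G1 X90.83 Y56.57 F1127
M5
G0 X0.00 Y0.00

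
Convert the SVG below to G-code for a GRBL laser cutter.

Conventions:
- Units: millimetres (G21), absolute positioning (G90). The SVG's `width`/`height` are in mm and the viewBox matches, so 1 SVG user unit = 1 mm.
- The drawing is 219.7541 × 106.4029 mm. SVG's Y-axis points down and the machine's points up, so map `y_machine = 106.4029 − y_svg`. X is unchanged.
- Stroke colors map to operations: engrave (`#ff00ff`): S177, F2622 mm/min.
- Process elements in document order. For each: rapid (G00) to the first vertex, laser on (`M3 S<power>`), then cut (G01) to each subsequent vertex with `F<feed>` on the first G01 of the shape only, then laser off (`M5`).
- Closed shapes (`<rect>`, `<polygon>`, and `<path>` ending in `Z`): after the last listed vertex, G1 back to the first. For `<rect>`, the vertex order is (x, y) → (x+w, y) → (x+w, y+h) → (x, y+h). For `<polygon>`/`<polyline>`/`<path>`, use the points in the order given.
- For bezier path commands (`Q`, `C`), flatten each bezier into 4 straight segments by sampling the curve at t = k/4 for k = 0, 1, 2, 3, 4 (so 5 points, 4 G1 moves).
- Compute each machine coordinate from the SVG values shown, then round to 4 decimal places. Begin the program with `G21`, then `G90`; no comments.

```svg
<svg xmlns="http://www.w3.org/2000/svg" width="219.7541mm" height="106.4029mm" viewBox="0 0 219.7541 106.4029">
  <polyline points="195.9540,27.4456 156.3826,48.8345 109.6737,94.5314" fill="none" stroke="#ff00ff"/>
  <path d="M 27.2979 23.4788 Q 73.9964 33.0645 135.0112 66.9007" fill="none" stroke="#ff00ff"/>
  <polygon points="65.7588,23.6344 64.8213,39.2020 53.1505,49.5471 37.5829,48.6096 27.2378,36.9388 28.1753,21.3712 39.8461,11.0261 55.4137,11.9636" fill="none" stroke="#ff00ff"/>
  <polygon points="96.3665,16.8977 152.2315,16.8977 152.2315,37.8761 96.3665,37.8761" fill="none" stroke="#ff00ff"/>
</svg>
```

1 u = 1 mm; y_m = 106.4029 − y.

[1] `<polyline>` open polyline, #ff00ff→engrave S177 F2622: (195.9540,78.9573) → (156.3826,57.5684) → (109.6737,11.8715)

[2] `<path>` quadratic bezier, #ff00ff→engrave S177 F2622: (27.2979,82.9241) → (51.5419,76.6156) → (77.5755,67.2758) → (105.3986,54.9046) → (135.0112,39.5022)

[3] `<polygon>` regular polygon, #ff00ff→engrave S177 F2622: (65.7588,82.7685) → (64.8213,67.2009) → (53.1505,56.8558) → (37.5829,57.7933) → (27.2378,69.4641) → (28.1753,85.0317) → (39.8461,95.3768) → (55.4137,94.4393) → (65.7588,82.7685) (closed)

[4] `<polygon>` rectangle, #ff00ff→engrave S177 F2622: (96.3665,89.5052) → (152.2315,89.5052) → (152.2315,68.5268) → (96.3665,68.5268) → (96.3665,89.5052) (closed)

G21
G90
G00 X195.9540 Y78.9573
M3 S177
G01 X156.3826 Y57.5684 F2622
G01 X109.6737 Y11.8715
M5
G00 X27.2979 Y82.9241
M3 S177
G01 X51.5419 Y76.6156 F2622
G01 X77.5755 Y67.2758
G01 X105.3986 Y54.9046
G01 X135.0112 Y39.5022
M5
G00 X65.7588 Y82.7685
M3 S177
G01 X64.8213 Y67.2009 F2622
G01 X53.1505 Y56.8558
G01 X37.5829 Y57.7933
G01 X27.2378 Y69.4641
G01 X28.1753 Y85.0317
G01 X39.8461 Y95.3768
G01 X55.4137 Y94.4393
G01 X65.7588 Y82.7685
M5
G00 X96.3665 Y89.5052
M3 S177
G01 X152.2315 Y89.5052 F2622
G01 X152.2315 Y68.5268
G01 X96.3665 Y68.5268
G01 X96.3665 Y89.5052
M5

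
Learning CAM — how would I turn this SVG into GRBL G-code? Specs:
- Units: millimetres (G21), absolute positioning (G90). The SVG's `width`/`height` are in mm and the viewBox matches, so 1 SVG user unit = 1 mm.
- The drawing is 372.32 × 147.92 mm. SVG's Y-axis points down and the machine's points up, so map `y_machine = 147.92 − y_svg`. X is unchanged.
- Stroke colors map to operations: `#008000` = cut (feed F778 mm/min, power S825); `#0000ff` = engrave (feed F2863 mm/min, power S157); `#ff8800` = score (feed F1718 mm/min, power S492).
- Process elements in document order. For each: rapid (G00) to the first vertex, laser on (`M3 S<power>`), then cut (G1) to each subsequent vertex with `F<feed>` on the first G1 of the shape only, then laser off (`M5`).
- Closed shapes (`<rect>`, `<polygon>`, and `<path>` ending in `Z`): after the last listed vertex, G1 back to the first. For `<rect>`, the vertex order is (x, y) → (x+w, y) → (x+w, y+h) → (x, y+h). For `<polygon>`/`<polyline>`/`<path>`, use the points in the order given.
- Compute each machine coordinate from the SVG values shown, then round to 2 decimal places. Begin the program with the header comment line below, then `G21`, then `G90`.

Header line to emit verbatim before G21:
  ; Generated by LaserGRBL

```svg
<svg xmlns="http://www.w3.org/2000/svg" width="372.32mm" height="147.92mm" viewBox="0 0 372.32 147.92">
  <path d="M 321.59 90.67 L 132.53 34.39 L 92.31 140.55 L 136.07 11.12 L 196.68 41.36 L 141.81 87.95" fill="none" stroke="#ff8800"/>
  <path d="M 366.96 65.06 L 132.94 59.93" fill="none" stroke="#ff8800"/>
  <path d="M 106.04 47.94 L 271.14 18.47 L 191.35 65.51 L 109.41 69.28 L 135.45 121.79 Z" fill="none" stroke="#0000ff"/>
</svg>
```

; Generated by LaserGRBL
G21
G90
G00 X321.59 Y57.25
M3 S492
G1 X132.53 Y113.53 F1718
G1 X92.31 Y7.37
G1 X136.07 Y136.80
G1 X196.68 Y106.56
G1 X141.81 Y59.97
M5
G00 X366.96 Y82.86
M3 S492
G1 X132.94 Y87.99 F1718
M5
G00 X106.04 Y99.98
M3 S157
G1 X271.14 Y129.45 F2863
G1 X191.35 Y82.41
G1 X109.41 Y78.64
G1 X135.45 Y26.13
G1 X106.04 Y99.98
M5

1 u = 1 mm; y_m = 147.92 − y.

[1] `<path>` open polyline, #ff8800→score S492 F1718: (321.59,57.25) → (132.53,113.53) → (92.31,7.37) → (136.07,136.80) → (196.68,106.56) → (141.81,59.97)

[2] `<path>` line segment, #ff8800→score S492 F1718: (366.96,82.86) → (132.94,87.99)

[3] `<path>` closed polygon, #0000ff→engrave S157 F2863: (106.04,99.98) → (271.14,129.45) → (191.35,82.41) → (109.41,78.64) → (135.45,26.13) → (106.04,99.98) (closed)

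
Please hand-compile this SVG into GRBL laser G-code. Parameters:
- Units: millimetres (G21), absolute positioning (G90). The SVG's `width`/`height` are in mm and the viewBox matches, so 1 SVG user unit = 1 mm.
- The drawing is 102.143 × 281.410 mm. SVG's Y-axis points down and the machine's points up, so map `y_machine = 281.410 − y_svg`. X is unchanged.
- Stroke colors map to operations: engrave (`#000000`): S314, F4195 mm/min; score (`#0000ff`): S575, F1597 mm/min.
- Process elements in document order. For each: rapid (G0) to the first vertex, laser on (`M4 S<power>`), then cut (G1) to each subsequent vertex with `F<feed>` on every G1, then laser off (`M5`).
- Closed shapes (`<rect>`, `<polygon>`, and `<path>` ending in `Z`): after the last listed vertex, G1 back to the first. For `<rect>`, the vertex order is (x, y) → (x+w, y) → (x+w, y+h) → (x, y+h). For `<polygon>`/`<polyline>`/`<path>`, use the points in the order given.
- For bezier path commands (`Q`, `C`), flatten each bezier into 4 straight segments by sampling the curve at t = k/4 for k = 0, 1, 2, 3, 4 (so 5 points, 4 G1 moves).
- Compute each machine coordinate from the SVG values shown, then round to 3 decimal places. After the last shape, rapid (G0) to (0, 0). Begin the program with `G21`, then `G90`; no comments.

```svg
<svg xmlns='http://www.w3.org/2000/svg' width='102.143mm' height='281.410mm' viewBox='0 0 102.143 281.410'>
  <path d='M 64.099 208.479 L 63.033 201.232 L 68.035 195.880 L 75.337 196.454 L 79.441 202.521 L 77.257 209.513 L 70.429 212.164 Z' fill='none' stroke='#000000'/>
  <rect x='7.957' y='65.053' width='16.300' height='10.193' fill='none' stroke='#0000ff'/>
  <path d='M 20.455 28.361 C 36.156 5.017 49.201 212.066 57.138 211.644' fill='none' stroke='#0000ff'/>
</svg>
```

G21
G90
G0 X64.099 Y72.931
M4 S314
G1 X63.033 Y80.178 F4195
G1 X68.035 Y85.530 F4195
G1 X75.337 Y84.956 F4195
G1 X79.441 Y78.889 F4195
G1 X77.257 Y71.897 F4195
G1 X70.429 Y69.246 F4195
G1 X64.099 Y72.931 F4195
M5
G0 X7.957 Y216.357
M4 S575
G1 X24.257 Y216.357 F1597
G1 X24.257 Y206.164 F1597
G1 X7.957 Y206.164 F1597
G1 X7.957 Y216.357 F1597
M5
G0 X20.455 Y253.049
M4 S575
G1 X31.694 Y234.200 F1597
G1 X41.708 Y170.003 F1597
G1 X50.266 Y101.509 F1597
G1 X57.138 Y69.766 F1597
M5
G0 X0.000 Y0.000

1 u = 1 mm; y_m = 281.410 − y.

[1] `<path>` regular polygon, #000000→engrave S314 F4195: (64.099,72.931) → (63.033,80.178) → (68.035,85.530) → (75.337,84.956) → (79.441,78.889) → (77.257,71.897) → (70.429,69.246) → (64.099,72.931) (closed)

[2] `<rect>` rectangle, #0000ff→score S575 F1597: (7.957,216.357) → (24.257,216.357) → (24.257,206.164) → (7.957,206.164) → (7.957,216.357) (closed)

[3] `<path>` cubic bezier, #0000ff→score S575 F1597: (20.455,253.049) → (31.694,234.200) → (41.708,170.003) → (50.266,101.509) → (57.138,69.766)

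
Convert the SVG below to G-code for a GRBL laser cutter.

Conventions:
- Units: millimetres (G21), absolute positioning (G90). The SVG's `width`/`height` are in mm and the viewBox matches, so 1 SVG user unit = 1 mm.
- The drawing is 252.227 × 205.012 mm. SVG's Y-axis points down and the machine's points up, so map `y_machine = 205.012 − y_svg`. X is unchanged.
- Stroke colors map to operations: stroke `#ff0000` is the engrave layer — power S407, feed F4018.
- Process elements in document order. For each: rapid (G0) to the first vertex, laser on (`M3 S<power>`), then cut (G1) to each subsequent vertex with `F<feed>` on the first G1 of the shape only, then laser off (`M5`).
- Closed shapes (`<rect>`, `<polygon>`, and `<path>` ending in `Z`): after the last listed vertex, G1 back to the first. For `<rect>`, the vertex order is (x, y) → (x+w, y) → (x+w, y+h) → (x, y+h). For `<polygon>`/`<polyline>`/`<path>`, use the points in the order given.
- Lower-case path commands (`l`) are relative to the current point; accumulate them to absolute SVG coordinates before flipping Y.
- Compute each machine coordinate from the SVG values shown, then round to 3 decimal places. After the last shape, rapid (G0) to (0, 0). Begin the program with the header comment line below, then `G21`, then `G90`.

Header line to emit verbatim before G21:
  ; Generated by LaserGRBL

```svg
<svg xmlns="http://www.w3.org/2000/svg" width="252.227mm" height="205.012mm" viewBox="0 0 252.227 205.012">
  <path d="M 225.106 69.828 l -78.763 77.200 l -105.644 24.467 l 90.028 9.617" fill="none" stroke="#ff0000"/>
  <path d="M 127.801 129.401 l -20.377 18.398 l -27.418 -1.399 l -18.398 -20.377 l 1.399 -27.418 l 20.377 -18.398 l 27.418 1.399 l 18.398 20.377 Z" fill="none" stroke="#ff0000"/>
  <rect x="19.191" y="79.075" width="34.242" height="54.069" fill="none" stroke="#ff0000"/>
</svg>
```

Since the viewBox matches the mm dimensions, user units are millimetres directly. The only transform is the Y-flip y_m = 205.012 − y_svg.

Shape 1 is a open polyline drawn with `<path>`. Its stroke #ff0000 means engrave at S407, F4018. After flipping Y the toolpath is (225.106,135.184) → (146.343,57.984) → (40.699,33.517) → (130.727,23.900).

Shape 2 is a regular polygon drawn with `<path>`. Its stroke #ff0000 means engrave at S407, F4018. After flipping Y the toolpath is (127.801,75.611) → (107.424,57.213) → (80.006,58.612) → (61.608,78.989) → (63.007,106.407) → (83.384,124.805) → (110.802,123.406) → (129.200,103.029) → (127.801,75.611), returning to the start.

Shape 3 is a rectangle drawn with `<rect>`. Its stroke #ff0000 means engrave at S407, F4018. After flipping Y the toolpath is (19.191,125.937) → (53.433,125.937) → (53.433,71.868) → (19.191,71.868) → (19.191,125.937), returning to the start.

; Generated by LaserGRBL
G21
G90
G0 X225.106 Y135.184
M3 S407
G1 X146.343 Y57.984 F4018
G1 X40.699 Y33.517
G1 X130.727 Y23.900
M5
G0 X127.801 Y75.611
M3 S407
G1 X107.424 Y57.213 F4018
G1 X80.006 Y58.612
G1 X61.608 Y78.989
G1 X63.007 Y106.407
G1 X83.384 Y124.805
G1 X110.802 Y123.406
G1 X129.200 Y103.029
G1 X127.801 Y75.611
M5
G0 X19.191 Y125.937
M3 S407
G1 X53.433 Y125.937 F4018
G1 X53.433 Y71.868
G1 X19.191 Y71.868
G1 X19.191 Y125.937
M5
G0 X0.000 Y0.000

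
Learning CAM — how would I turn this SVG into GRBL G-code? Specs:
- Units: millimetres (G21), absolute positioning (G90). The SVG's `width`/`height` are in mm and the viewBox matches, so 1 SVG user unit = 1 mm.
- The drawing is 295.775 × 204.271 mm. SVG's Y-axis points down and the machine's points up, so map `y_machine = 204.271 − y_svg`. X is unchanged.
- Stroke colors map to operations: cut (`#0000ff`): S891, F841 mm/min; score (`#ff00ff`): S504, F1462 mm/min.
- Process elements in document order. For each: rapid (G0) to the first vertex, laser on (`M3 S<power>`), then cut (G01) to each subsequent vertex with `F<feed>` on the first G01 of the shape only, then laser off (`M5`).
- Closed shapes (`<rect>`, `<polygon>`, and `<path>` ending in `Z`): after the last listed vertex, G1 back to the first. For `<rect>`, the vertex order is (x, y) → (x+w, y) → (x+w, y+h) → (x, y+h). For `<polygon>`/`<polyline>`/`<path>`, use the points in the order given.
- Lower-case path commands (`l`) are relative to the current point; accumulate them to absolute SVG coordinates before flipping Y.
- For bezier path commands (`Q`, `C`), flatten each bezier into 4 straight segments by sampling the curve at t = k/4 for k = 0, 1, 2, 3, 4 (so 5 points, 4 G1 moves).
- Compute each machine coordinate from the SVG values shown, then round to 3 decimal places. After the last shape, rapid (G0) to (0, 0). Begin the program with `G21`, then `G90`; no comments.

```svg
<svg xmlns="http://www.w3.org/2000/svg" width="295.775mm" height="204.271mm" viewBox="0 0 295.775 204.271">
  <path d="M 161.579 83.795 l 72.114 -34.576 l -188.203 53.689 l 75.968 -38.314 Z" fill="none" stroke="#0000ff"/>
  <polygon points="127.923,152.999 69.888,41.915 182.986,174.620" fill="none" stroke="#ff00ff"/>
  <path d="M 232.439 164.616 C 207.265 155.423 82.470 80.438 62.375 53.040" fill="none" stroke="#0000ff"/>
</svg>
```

G21
G90
G0 X161.579 Y120.476
M3 S891
G01 X233.693 Y155.052 F841
G01 X45.490 Y101.363
G01 X121.458 Y139.677
G01 X161.579 Y120.476
M5
G0 X127.923 Y51.272
M3 S504
G01 X69.888 Y162.356 F1462
G01 X182.986 Y29.651
G01 X127.923 Y51.272
M5
G0 X232.439 Y39.655
M3 S891
G01 X198.072 Y57.114 F841
G01 X145.502 Y88.616
G01 X93.885 Y123.531
G01 X62.375 Y151.231
M5
G0 X0.000 Y0.000

Since the viewBox matches the mm dimensions, user units are millimetres directly. The only transform is the Y-flip y_m = 204.271 − y_svg.

Shape 1 is a closed polygon drawn with `<path>`. Its stroke #0000ff means cut at S891, F841. After flipping Y the toolpath is (161.579,120.476) → (233.693,155.052) → (45.490,101.363) → (121.458,139.677) → (161.579,120.476), returning to the start.

Shape 2 is a closed polygon drawn with `<polygon>`. Its stroke #ff00ff means score at S504, F1462. After flipping Y the toolpath is (127.923,51.272) → (69.888,162.356) → (182.986,29.651) → (127.923,51.272), returning to the start.

Shape 3 is a cubic bezier drawn with `<path>`. Its stroke #0000ff means cut at S891, F841. After flipping Y the toolpath is (232.439,39.655) → (198.072,57.114) → (145.502,88.616) → (93.885,123.531) → (62.375,151.231).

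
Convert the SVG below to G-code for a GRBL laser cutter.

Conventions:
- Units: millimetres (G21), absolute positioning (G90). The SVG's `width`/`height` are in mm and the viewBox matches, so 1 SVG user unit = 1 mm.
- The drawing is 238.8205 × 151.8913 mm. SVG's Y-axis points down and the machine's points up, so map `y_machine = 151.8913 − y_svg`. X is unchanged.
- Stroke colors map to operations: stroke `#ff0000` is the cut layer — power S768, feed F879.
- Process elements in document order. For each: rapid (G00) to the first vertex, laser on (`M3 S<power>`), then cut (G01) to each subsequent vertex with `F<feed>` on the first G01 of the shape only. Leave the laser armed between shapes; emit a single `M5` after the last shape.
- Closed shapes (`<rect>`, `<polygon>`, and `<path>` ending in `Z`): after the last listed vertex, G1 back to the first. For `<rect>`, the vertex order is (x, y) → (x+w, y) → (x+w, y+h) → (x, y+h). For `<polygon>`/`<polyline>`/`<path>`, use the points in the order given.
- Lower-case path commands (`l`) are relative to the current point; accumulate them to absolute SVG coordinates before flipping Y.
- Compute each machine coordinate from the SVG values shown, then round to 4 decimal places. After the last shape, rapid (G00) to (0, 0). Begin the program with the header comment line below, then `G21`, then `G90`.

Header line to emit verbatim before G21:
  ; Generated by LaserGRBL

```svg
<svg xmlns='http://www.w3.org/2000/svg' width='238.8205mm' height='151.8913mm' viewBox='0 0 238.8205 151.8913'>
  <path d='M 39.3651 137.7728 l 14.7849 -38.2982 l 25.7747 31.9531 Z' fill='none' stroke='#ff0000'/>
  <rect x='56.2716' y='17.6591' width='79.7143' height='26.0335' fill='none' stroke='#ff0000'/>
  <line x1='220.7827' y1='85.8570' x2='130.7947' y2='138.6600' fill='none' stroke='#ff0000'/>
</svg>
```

Since the viewBox matches the mm dimensions, user units are millimetres directly. The only transform is the Y-flip y_m = 151.8913 − y_svg.

Shape 1 is a regular polygon drawn with `<path>`. Its stroke #ff0000 means cut at S768, F879. After flipping Y the toolpath is (39.3651,14.1185) → (54.1500,52.4167) → (79.9247,20.4636) → (39.3651,14.1185), returning to the start.

Shape 2 is a rectangle drawn with `<rect>`. Its stroke #ff0000 means cut at S768, F879. After flipping Y the toolpath is (56.2716,134.2322) → (135.9859,134.2322) → (135.9859,108.1987) → (56.2716,108.1987) → (56.2716,134.2322), returning to the start.

Shape 3 is a line segment drawn with `<line>`. Its stroke #ff0000 means cut at S768, F879. After flipping Y the toolpath is (220.7827,66.0343) → (130.7947,13.2313).

; Generated by LaserGRBL
G21
G90
G00 X39.3651 Y14.1185
M3 S768
G01 X54.1500 Y52.4167 F879
G01 X79.9247 Y20.4636
G01 X39.3651 Y14.1185
G00 X56.2716 Y134.2322
M3 S768
G01 X135.9859 Y134.2322 F879
G01 X135.9859 Y108.1987
G01 X56.2716 Y108.1987
G01 X56.2716 Y134.2322
G00 X220.7827 Y66.0343
M3 S768
G01 X130.7947 Y13.2313 F879
M5
G00 X0.0000 Y0.0000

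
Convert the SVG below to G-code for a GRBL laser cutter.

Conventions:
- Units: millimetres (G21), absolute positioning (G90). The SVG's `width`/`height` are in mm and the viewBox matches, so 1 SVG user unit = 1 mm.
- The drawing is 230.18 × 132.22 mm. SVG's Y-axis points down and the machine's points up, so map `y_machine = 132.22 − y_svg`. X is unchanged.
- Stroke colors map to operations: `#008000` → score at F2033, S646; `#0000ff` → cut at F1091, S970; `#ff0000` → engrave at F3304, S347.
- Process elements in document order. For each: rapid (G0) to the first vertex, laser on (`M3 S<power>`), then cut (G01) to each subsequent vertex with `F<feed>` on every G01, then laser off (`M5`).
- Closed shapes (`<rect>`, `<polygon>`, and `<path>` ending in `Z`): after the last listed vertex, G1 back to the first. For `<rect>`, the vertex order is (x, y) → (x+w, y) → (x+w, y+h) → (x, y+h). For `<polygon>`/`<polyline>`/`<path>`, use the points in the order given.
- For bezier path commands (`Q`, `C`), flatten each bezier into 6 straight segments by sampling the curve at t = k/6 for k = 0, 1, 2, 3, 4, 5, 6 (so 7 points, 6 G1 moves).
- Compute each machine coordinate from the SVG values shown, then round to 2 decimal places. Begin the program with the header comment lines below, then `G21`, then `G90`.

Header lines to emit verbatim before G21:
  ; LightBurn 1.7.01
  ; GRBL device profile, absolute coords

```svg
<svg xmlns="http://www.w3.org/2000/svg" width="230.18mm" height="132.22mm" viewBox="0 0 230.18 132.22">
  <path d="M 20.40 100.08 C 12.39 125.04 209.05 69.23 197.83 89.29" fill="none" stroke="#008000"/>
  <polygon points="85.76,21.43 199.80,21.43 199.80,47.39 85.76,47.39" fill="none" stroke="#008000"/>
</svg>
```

1 u = 1 mm; y_m = 132.22 − y.

[1] `<path>` cubic bezier, #008000→score S646 F2033: (20.40,32.14) → (31.54,25.67) → (65.33,28.30) → (110.32,35.70) → (155.04,43.50) → (188.03,47.36) → (197.83,42.93)

[2] `<polygon>` rectangle, #008000→score S646 F2033: (85.76,110.79) → (199.80,110.79) → (199.80,84.83) → (85.76,84.83) → (85.76,110.79) (closed)

; LightBurn 1.7.01
; GRBL device profile, absolute coords
G21
G90
G0 X20.40 Y32.14
M3 S646
G01 X31.54 Y25.67 F2033
G01 X65.33 Y28.30 F2033
G01 X110.32 Y35.70 F2033
G01 X155.04 Y43.50 F2033
G01 X188.03 Y47.36 F2033
G01 X197.83 Y42.93 F2033
M5
G0 X85.76 Y110.79
M3 S646
G01 X199.80 Y110.79 F2033
G01 X199.80 Y84.83 F2033
G01 X85.76 Y84.83 F2033
G01 X85.76 Y110.79 F2033
M5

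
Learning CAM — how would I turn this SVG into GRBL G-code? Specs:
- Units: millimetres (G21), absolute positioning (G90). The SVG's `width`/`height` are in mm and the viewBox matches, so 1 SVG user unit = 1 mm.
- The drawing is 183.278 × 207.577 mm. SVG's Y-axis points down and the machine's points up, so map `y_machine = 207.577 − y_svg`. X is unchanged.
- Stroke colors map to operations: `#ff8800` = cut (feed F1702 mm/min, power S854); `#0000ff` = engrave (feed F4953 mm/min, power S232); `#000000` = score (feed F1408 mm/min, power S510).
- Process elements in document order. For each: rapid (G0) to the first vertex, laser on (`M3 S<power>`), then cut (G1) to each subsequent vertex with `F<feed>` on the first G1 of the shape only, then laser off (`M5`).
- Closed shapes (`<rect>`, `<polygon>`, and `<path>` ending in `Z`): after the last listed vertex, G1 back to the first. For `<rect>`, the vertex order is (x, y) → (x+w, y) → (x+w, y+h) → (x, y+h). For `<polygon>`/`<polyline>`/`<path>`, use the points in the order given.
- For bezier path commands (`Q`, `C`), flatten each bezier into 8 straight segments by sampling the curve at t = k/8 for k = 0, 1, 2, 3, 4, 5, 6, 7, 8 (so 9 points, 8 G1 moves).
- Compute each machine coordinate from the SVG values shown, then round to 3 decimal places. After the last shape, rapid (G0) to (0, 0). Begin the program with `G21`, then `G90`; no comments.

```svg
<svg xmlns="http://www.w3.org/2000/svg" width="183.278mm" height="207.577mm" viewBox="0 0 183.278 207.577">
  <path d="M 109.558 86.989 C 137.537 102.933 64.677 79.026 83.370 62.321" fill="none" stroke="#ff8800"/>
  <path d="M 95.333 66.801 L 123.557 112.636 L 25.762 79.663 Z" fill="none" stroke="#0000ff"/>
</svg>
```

Since the viewBox matches the mm dimensions, user units are millimetres directly. The only transform is the Y-flip y_m = 207.577 − y_svg.

Shape 1 is a cubic bezier drawn with `<path>`. Its stroke #ff8800 means cut at S854, F1702. After flipping Y the toolpath is (109.558,120.588) → (115.699,116.385) → (114.641,115.367) → (108.639,116.982) → (99.946,120.679) → (90.819,125.906) → (83.510,132.112) → (80.276,138.746) → (83.370,145.256).

Shape 2 is a closed polygon drawn with `<path>`. Its stroke #0000ff means engrave at S232, F4953. After flipping Y the toolpath is (95.333,140.776) → (123.557,94.941) → (25.762,127.914) → (95.333,140.776), returning to the start.

G21
G90
G0 X109.558 Y120.588
M3 S854
G1 X115.699 Y116.385 F1702
G1 X114.641 Y115.367
G1 X108.639 Y116.982
G1 X99.946 Y120.679
G1 X90.819 Y125.906
G1 X83.510 Y132.112
G1 X80.276 Y138.746
G1 X83.370 Y145.256
M5
G0 X95.333 Y140.776
M3 S232
G1 X123.557 Y94.941 F4953
G1 X25.762 Y127.914
G1 X95.333 Y140.776
M5
G0 X0.000 Y0.000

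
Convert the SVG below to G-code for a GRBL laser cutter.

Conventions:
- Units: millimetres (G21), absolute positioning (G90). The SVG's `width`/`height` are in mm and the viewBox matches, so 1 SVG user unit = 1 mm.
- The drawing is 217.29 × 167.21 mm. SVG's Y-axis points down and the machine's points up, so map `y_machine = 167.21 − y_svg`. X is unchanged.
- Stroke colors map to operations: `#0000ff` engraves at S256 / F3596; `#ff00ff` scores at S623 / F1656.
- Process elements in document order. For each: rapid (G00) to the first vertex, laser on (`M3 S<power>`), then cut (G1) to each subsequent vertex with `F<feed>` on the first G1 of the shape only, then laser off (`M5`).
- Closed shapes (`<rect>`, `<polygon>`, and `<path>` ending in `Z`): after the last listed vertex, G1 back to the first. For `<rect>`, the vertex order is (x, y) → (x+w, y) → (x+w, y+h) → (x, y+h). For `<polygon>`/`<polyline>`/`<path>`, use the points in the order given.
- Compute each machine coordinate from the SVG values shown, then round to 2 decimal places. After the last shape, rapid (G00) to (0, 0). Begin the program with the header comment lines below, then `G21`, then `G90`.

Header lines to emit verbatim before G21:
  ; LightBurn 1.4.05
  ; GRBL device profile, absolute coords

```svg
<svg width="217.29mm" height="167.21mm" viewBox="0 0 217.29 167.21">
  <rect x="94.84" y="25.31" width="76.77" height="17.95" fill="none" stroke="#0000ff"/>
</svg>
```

viewBox `0 0 217.29 167.21` with mm width/height → 1 unit = 1 mm. Flip: y_m = 167.21 − y_svg.

**Shape 1** — `<rect>` rectangle, stroke `#0000ff` → engrave (S256, F3596). Machine vertices: (94.84,141.90) → (171.61,141.90) → (171.61,123.95) → (94.84,123.95) → (94.84,141.90). Closed: final G1 returns to the first vertex.

; LightBurn 1.4.05
; GRBL device profile, absolute coords
G21
G90
G00 X94.84 Y141.90
M3 S256
G1 X171.61 Y141.90 F3596
G1 X171.61 Y123.95
G1 X94.84 Y123.95
G1 X94.84 Y141.90
M5
G00 X0.00 Y0.00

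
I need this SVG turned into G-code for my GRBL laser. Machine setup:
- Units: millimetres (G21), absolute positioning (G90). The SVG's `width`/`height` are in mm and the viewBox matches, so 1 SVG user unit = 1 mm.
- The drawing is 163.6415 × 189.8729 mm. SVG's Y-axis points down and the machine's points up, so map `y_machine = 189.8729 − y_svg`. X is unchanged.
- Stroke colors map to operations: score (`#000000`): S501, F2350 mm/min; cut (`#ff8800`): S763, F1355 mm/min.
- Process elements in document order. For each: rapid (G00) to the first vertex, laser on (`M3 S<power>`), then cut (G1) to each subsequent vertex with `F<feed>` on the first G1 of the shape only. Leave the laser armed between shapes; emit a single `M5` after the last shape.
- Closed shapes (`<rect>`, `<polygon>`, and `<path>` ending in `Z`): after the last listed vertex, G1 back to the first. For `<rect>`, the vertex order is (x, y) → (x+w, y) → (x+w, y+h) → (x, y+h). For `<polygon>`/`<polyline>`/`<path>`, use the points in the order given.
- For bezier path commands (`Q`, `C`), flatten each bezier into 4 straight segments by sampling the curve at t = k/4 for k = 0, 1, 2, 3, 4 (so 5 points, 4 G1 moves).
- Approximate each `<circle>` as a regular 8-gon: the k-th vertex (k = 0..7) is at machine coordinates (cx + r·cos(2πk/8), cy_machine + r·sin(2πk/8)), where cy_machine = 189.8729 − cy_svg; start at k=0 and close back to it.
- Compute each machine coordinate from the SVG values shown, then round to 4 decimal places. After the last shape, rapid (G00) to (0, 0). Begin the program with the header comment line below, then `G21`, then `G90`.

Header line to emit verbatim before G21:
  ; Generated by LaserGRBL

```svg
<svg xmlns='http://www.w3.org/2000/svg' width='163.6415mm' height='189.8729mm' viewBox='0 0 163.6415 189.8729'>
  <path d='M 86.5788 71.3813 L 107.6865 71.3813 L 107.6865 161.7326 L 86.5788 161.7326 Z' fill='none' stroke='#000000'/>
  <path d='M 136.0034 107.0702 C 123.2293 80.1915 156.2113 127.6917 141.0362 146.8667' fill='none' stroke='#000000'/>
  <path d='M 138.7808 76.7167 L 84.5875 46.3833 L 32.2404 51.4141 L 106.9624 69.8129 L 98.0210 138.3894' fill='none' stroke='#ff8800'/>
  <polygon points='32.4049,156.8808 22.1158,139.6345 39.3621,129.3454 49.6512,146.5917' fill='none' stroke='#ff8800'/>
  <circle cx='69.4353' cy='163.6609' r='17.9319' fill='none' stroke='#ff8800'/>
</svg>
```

; Generated by LaserGRBL
G21
G90
G00 X86.5788 Y118.4916
M3 S501
G1 X107.6865 Y118.4916 F2350
G1 X107.6865 Y28.1403
G1 X86.5788 Y28.1403
G1 X86.5788 Y118.4916
G00 X136.0034 Y82.8027
M3 S501
G1 X133.5347 Y90.6204 F2350
G1 X139.4202 Y80.1746
G1 X144.8555 Y61.0937
G1 X141.0362 Y43.0062
G00 X138.7808 Y113.1562
M3 S763
G1 X84.5875 Y143.4896 F1355
G1 X32.2404 Y138.4588
G1 X106.9624 Y120.0600
G1 X98.0210 Y51.4835
G00 X32.4049 Y32.9921
M3 S763
G1 X22.1158 Y50.2384 F1355
G1 X39.3621 Y60.5275
G1 X49.6512 Y43.2812
G1 X32.4049 Y32.9921
G00 X87.3672 Y26.2120
M3 S763
G1 X82.1151 Y38.8918 F1355
G1 X69.4353 Y44.1439
G1 X56.7555 Y38.8918
G1 X51.5034 Y26.2120
G1 X56.7555 Y13.5322
G1 X69.4353 Y8.2801
G1 X82.1151 Y13.5322
G1 X87.3672 Y26.2120
M5
G00 X0.0000 Y0.0000

Since the viewBox matches the mm dimensions, user units are millimetres directly. The only transform is the Y-flip y_m = 189.8729 − y_svg.

Shape 1 is a rectangle drawn with `<path>`. Its stroke #000000 means score at S501, F2350. After flipping Y the toolpath is (86.5788,118.4916) → (107.6865,118.4916) → (107.6865,28.1403) → (86.5788,28.1403) → (86.5788,118.4916), returning to the start.

Shape 2 is a cubic bezier drawn with `<path>`. Its stroke #000000 means score at S501, F2350. After flipping Y the toolpath is (136.0034,82.8027) → (133.5347,90.6204) → (139.4202,80.1746) → (144.8555,61.0937) → (141.0362,43.0062).

Shape 3 is a open polyline drawn with `<path>`. Its stroke #ff8800 means cut at S763, F1355. After flipping Y the toolpath is (138.7808,113.1562) → (84.5875,143.4896) → (32.2404,138.4588) → (106.9624,120.0600) → (98.0210,51.4835).

Shape 4 is a regular polygon drawn with `<polygon>`. Its stroke #ff8800 means cut at S763, F1355. After flipping Y the toolpath is (32.4049,32.9921) → (22.1158,50.2384) → (39.3621,60.5275) → (49.6512,43.2812) → (32.4049,32.9921), returning to the start.

Shape 5 is a circle drawn with `<circle>`. Its stroke #ff8800 means cut at S763, F1355. After flipping Y the toolpath is (87.3672,26.2120) → (82.1151,38.8918) → (69.4353,44.1439) → (56.7555,38.8918) → (51.5034,26.2120) → (56.7555,13.5322) → (69.4353,8.2801) → (82.1151,13.5322) → (87.3672,26.2120), returning to the start.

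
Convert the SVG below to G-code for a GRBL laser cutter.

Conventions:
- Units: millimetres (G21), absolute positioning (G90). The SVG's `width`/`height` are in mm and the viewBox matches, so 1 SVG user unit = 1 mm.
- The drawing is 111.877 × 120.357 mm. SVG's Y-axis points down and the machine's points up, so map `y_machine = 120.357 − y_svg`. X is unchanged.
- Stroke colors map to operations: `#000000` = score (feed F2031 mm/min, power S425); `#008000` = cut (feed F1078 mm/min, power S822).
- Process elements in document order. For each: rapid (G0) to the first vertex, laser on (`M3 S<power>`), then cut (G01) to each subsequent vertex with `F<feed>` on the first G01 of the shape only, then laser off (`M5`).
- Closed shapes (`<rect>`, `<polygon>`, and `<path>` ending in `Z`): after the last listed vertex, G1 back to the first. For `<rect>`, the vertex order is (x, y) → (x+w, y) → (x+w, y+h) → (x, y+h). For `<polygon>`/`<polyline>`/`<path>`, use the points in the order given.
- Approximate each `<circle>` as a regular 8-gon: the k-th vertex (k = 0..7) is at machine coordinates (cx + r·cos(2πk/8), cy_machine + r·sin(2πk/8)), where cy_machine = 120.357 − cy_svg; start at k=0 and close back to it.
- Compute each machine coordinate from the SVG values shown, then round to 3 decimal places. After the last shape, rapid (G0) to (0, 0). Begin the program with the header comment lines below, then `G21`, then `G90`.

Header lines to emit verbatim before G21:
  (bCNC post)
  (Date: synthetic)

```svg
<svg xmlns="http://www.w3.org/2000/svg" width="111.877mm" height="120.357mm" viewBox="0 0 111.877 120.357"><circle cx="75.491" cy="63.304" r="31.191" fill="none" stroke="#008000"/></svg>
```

1 u = 1 mm; y_m = 120.357 − y.

[1] `<circle>` circle, #008000→cut S822 F1078: (106.682,57.053) → (97.546,79.108) → (75.491,88.244) → (53.436,79.108) → (44.300,57.053) → (53.436,34.998) → (75.491,25.862) → (97.546,34.998) → (106.682,57.053) (closed)

(bCNC post)
(Date: synthetic)
G21
G90
G0 X106.682 Y57.053
M3 S822
G01 X97.546 Y79.108 F1078
G01 X75.491 Y88.244
G01 X53.436 Y79.108
G01 X44.300 Y57.053
G01 X53.436 Y34.998
G01 X75.491 Y25.862
G01 X97.546 Y34.998
G01 X106.682 Y57.053
M5
G0 X0.000 Y0.000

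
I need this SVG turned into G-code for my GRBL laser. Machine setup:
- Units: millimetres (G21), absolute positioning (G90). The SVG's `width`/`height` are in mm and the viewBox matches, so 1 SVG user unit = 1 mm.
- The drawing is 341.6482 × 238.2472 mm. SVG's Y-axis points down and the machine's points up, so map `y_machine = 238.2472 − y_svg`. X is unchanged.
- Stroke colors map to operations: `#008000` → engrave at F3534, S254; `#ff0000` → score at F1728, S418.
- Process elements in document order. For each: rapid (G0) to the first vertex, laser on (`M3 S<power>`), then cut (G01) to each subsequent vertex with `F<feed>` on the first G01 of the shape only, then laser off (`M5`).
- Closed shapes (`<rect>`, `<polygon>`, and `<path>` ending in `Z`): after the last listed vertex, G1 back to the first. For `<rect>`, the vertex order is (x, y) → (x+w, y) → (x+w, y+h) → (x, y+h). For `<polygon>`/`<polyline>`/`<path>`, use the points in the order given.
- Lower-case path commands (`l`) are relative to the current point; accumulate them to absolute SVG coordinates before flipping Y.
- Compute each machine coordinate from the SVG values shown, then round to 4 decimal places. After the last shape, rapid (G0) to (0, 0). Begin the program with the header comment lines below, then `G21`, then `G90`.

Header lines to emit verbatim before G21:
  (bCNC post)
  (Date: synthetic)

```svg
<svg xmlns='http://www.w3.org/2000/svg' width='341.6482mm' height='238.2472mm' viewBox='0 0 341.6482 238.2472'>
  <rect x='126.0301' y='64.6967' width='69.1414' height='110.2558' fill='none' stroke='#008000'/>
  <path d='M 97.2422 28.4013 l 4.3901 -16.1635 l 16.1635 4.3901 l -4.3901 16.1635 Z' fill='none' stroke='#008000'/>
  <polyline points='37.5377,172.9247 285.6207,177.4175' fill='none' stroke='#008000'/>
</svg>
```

viewBox `0 0 341.6482 238.2472` with mm width/height → 1 unit = 1 mm. Flip: y_m = 238.2472 − y_svg.

**Shape 1** — `<rect>` rectangle, stroke `#008000` → engrave (S254, F3534). Machine vertices: (126.0301,173.5505) → (195.1715,173.5505) → (195.1715,63.2947) → (126.0301,63.2947) → (126.0301,173.5505). Closed: final G1 returns to the first vertex.

**Shape 2** — `<path>` regular polygon, stroke `#008000` → engrave (S254, F3534). Machine vertices: (97.2422,209.8459) → (101.6323,226.0094) → (117.7958,221.6193) → (113.4057,205.4558) → (97.2422,209.8459). Closed: final G1 returns to the first vertex.

**Shape 3** — `<polyline>` line segment, stroke `#008000` → engrave (S254, F3534). Machine vertices: (37.5377,65.3225) → (285.6207,60.8297). Open path.

(bCNC post)
(Date: synthetic)
G21
G90
G0 X126.0301 Y173.5505
M3 S254
G01 X195.1715 Y173.5505 F3534
G01 X195.1715 Y63.2947
G01 X126.0301 Y63.2947
G01 X126.0301 Y173.5505
M5
G0 X97.2422 Y209.8459
M3 S254
G01 X101.6323 Y226.0094 F3534
G01 X117.7958 Y221.6193
G01 X113.4057 Y205.4558
G01 X97.2422 Y209.8459
M5
G0 X37.5377 Y65.3225
M3 S254
G01 X285.6207 Y60.8297 F3534
M5
G0 X0.0000 Y0.0000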